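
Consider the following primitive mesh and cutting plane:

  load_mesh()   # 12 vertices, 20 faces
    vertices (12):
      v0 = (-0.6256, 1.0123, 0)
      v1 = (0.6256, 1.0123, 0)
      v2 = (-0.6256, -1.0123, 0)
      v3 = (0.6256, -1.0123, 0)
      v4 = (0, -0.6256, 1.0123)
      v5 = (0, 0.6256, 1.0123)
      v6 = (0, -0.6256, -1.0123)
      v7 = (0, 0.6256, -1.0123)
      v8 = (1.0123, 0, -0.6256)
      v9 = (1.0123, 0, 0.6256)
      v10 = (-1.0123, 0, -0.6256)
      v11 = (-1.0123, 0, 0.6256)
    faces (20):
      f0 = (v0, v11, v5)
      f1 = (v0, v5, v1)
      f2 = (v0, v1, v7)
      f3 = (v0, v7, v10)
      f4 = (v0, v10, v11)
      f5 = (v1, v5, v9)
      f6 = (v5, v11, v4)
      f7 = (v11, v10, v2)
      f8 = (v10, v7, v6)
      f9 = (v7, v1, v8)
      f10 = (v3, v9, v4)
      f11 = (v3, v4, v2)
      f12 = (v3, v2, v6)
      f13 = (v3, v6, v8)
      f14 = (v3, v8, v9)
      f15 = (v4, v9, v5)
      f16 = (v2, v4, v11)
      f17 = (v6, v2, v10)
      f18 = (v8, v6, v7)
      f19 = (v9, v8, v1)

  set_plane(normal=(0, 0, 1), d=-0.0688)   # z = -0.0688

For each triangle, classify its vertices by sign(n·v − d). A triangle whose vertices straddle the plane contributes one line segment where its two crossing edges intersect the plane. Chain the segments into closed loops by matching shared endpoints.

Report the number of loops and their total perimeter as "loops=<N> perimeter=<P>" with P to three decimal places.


Straddling triangles (10 of 20):
  (v0,v1,v7) [++-] → (0.583082, 0.986018, -0.0688)–(-0.583082, 0.986018, -0.0688)  len=1.1662
  (v0,v7,v10) [+--] → (-0.583082, 0.986018, -0.0688)–(-0.668127, 0.900973, -0.0688)  len=0.1203
  (v0,v10,v11) [+-+] → (-0.668127, 0.900973, -0.0688)–(-1.0123, 0, -0.0688)  len=0.9645
  (v11,v10,v2) [+-+] → (-1.0123, 0, -0.0688)–(-0.668127, -0.900973, -0.0688)  len=0.9645
  (v7,v1,v8) [-+-] → (0.583082, 0.986018, -0.0688)–(0.668127, 0.900973, -0.0688)  len=0.1203
  (v3,v2,v6) [++-] → (-0.583082, -0.986018, -0.0688)–(0.583082, -0.986018, -0.0688)  len=1.1662
  (v3,v6,v8) [+--] → (0.583082, -0.986018, -0.0688)–(0.668127, -0.900973, -0.0688)  len=0.1203
  (v3,v8,v9) [+-+] → (0.668127, -0.900973, -0.0688)–(1.0123, 0, -0.0688)  len=0.9645
  (v6,v2,v10) [-+-] → (-0.583082, -0.986018, -0.0688)–(-0.668127, -0.900973, -0.0688)  len=0.1203
  (v9,v8,v1) [+-+] → (1.0123, 0, -0.0688)–(0.668127, 0.900973, -0.0688)  len=0.9645

Chained into 1 loop(s):
  loop 1: 10 segments, perimeter = 6.6713
Total perimeter = 6.671

loops=1 perimeter=6.671


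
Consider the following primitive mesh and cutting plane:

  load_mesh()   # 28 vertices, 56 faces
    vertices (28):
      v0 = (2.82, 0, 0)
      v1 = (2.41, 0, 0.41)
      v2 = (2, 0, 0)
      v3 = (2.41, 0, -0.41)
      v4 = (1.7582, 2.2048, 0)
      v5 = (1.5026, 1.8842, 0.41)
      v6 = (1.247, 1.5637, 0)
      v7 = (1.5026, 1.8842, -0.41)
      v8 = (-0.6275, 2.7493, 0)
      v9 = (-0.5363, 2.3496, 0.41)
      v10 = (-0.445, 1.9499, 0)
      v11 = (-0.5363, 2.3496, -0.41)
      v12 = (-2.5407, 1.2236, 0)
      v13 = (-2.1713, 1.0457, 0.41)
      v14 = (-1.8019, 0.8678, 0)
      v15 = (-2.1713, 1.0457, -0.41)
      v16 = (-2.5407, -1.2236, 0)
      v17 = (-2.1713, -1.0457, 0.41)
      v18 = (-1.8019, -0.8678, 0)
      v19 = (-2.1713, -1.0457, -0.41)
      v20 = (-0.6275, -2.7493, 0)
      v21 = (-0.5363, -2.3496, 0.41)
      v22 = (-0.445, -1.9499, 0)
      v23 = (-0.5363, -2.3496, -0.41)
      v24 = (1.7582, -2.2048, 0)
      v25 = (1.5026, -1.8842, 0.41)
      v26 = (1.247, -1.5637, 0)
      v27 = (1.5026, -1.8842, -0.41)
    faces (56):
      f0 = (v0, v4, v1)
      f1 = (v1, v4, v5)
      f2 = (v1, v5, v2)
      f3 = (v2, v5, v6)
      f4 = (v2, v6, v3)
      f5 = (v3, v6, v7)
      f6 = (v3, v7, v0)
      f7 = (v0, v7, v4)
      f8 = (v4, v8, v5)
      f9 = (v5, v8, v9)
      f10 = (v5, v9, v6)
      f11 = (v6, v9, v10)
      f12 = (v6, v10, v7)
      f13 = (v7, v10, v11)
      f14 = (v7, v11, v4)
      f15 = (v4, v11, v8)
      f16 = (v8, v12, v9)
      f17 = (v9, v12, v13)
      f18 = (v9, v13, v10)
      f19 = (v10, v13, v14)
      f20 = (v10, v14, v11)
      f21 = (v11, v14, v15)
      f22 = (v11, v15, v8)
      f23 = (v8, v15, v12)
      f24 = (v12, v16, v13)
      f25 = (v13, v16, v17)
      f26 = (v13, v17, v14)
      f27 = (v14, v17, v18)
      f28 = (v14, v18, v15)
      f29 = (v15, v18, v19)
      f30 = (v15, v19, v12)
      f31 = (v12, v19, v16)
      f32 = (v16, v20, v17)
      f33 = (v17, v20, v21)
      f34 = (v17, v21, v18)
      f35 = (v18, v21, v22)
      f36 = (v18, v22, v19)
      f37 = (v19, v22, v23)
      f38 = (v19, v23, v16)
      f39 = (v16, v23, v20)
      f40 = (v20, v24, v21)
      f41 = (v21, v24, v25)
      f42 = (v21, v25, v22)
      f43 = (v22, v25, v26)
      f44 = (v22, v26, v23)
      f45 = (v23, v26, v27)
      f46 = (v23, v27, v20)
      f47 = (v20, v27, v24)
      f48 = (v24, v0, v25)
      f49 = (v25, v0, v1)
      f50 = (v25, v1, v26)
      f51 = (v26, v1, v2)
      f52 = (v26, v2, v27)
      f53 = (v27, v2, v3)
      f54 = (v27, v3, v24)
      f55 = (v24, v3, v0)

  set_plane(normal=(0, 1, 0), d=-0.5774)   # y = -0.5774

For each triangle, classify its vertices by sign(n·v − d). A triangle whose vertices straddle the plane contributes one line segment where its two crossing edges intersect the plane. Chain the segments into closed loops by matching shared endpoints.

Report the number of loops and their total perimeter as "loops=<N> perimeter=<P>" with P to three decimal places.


loops=2 perimeter=4.527

Straddling triangles (16 of 56):
  (v12,v16,v13) [+-+] → (-2.5407, -0.5774, 0)–(-2.43551, -0.5774, 0.116751)  len=0.1571
  (v13,v16,v17) [+--] → (-2.43551, -0.5774, 0.116751)–(-2.1713, -0.5774, 0.41)  len=0.3947
  (v13,v17,v14) [+-+] → (-2.1713, -0.5774, 0.41)–(-2.08089, -0.5774, 0.309659)  len=0.1351
  (v14,v17,v18) [+--] → (-2.08089, -0.5774, 0.309659)–(-1.8019, -0.5774, 0)  len=0.4168
  (v14,v18,v15) [+-+] → (-1.8019, -0.5774, 0)–(-1.85796, -0.5774, -0.0622232)  len=0.0838
  (v15,v18,v19) [+--] → (-1.85796, -0.5774, -0.0622232)–(-2.1713, -0.5774, -0.41)  len=0.4681
  (v15,v19,v12) [+-+] → (-2.1713, -0.5774, -0.41)–(-2.24753, -0.5774, -0.325391)  len=0.1139
  (v12,v19,v16) [+--] → (-2.24753, -0.5774, -0.325391)–(-2.5407, -0.5774, 0)  len=0.4380
  (v24,v0,v25) [-+-] → (2.54193, -0.5774, 0)–(2.41629, -0.5774, 0.125642)  len=0.1777
  (v25,v0,v1) [-++] → (2.41629, -0.5774, 0.125642)–(2.13193, -0.5774, 0.41)  len=0.4021
  (v25,v1,v26) [-+-] → (2.13193, -0.5774, 0.41)–(1.98056, -0.5774, 0.258607)  len=0.2141
  (v26,v1,v2) [-++] → (1.98056, -0.5774, 0.258607)–(1.72195, -0.5774, 0)  len=0.3657
  (v26,v2,v27) [-+-] → (1.72195, -0.5774, 0)–(1.84758, -0.5774, -0.125642)  len=0.1777
  (v27,v2,v3) [-++] → (1.84758, -0.5774, -0.125642)–(2.13193, -0.5774, -0.41)  len=0.4021
  (v27,v3,v24) [-+-] → (2.13193, -0.5774, -0.41)–(2.2393, -0.5774, -0.302628)  len=0.1518
  (v24,v3,v0) [-++] → (2.2393, -0.5774, -0.302628)–(2.54193, -0.5774, 0)  len=0.4280

Chained into 2 loop(s):
  loop 1: 8 segments, perimeter = 2.2075
  loop 2: 8 segments, perimeter = 2.3193
Total perimeter = 4.527


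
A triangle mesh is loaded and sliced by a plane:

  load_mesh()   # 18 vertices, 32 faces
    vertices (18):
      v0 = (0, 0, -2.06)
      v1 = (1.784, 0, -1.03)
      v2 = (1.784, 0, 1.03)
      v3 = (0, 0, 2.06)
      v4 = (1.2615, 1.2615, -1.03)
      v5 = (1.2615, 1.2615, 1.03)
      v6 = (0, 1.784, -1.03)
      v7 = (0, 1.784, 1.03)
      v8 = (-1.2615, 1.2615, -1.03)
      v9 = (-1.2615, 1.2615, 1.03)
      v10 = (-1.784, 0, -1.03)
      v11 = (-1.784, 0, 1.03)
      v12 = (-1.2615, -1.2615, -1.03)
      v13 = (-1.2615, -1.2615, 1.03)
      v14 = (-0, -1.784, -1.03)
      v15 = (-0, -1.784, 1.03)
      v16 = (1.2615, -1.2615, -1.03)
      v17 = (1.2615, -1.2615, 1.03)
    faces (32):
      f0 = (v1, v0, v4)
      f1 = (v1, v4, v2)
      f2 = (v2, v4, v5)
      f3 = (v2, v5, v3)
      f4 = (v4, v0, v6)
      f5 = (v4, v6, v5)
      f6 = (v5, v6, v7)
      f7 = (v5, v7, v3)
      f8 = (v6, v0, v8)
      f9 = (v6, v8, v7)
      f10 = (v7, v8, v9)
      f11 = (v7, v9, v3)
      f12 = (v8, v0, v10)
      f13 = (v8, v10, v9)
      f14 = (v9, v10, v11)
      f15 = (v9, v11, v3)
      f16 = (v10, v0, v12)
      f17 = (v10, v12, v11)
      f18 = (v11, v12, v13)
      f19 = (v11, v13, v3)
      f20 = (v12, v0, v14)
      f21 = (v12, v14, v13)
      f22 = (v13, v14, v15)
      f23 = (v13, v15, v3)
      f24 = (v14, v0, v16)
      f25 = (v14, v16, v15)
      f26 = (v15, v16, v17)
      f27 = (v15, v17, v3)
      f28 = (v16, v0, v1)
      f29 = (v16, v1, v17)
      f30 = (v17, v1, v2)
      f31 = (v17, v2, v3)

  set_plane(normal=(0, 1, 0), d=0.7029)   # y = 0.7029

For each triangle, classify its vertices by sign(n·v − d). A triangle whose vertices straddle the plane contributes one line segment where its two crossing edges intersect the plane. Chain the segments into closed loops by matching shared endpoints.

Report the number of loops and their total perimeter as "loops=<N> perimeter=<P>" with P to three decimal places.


Straddling triangles (12 of 32):
  (v1,v0,v4) [--+] → (0.7029, 0.7029, -1.48609)–(1.49287, 0.7029, -1.03)  len=0.9122
  (v1,v4,v2) [-+-] → (1.49287, 0.7029, -1.03)–(1.49287, 0.7029, -0.117819)  len=0.9122
  (v2,v4,v5) [-++] → (1.49287, 0.7029, -0.117819)–(1.49287, 0.7029, 1.03)  len=1.1478
  (v2,v5,v3) [-+-] → (1.49287, 0.7029, 1.03)–(0.7029, 0.7029, 1.48609)  len=0.9122
  (v4,v0,v6) [+-+] → (0.7029, 0.7029, -1.48609)–(0, 0.7029, -1.65418)  len=0.7227
  (v5,v7,v3) [++-] → (0, 0.7029, 1.65418)–(0.7029, 0.7029, 1.48609)  len=0.7227
  (v6,v0,v8) [+-+] → (0, 0.7029, -1.65418)–(-0.7029, 0.7029, -1.48609)  len=0.7227
  (v7,v9,v3) [++-] → (-0.7029, 0.7029, 1.48609)–(0, 0.7029, 1.65418)  len=0.7227
  (v8,v0,v10) [+--] → (-0.7029, 0.7029, -1.48609)–(-1.49287, 0.7029, -1.03)  len=0.9122
  (v8,v10,v9) [+-+] → (-1.49287, 0.7029, -1.03)–(-1.49287, 0.7029, 0.117819)  len=1.1478
  (v9,v10,v11) [+--] → (-1.49287, 0.7029, 0.117819)–(-1.49287, 0.7029, 1.03)  len=0.9122
  (v9,v11,v3) [+--] → (-1.49287, 0.7029, 1.03)–(-0.7029, 0.7029, 1.48609)  len=0.9122

Chained into 1 loop(s):
  loop 1: 12 segments, perimeter = 10.6596
Total perimeter = 10.660

loops=1 perimeter=10.660


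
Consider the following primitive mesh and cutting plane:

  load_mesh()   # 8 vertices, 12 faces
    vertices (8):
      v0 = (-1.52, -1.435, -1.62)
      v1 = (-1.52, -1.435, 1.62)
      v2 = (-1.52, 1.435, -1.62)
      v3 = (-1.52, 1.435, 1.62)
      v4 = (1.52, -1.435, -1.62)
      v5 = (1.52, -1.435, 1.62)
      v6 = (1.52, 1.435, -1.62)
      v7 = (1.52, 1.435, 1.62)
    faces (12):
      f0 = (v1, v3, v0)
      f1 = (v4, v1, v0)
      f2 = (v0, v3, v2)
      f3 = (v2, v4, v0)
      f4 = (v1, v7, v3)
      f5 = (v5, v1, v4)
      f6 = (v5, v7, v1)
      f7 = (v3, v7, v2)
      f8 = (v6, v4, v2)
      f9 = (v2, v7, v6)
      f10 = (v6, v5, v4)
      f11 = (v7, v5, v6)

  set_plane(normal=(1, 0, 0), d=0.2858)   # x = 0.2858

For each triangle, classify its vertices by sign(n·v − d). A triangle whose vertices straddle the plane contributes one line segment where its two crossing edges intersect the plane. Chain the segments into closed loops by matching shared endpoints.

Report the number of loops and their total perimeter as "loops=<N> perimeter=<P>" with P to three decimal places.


Straddling triangles (8 of 12):
  (v4,v1,v0) [+--] → (0.2858, -1.435, -0.304603)–(0.2858, -1.435, -1.62)  len=1.3154
  (v2,v4,v0) [-+-] → (0.2858, -0.269818, -1.62)–(0.2858, -1.435, -1.62)  len=1.1652
  (v1,v7,v3) [-+-] → (0.2858, 0.269818, 1.62)–(0.2858, 1.435, 1.62)  len=1.1652
  (v5,v1,v4) [+-+] → (0.2858, -1.435, 1.62)–(0.2858, -1.435, -0.304603)  len=1.9246
  (v5,v7,v1) [++-] → (0.2858, 0.269818, 1.62)–(0.2858, -1.435, 1.62)  len=1.7048
  (v3,v7,v2) [-+-] → (0.2858, 1.435, 1.62)–(0.2858, 1.435, 0.304603)  len=1.3154
  (v6,v4,v2) [++-] → (0.2858, -0.269818, -1.62)–(0.2858, 1.435, -1.62)  len=1.7048
  (v2,v7,v6) [-++] → (0.2858, 1.435, 0.304603)–(0.2858, 1.435, -1.62)  len=1.9246

Chained into 1 loop(s):
  loop 1: 8 segments, perimeter = 12.2200
Total perimeter = 12.220

loops=1 perimeter=12.220


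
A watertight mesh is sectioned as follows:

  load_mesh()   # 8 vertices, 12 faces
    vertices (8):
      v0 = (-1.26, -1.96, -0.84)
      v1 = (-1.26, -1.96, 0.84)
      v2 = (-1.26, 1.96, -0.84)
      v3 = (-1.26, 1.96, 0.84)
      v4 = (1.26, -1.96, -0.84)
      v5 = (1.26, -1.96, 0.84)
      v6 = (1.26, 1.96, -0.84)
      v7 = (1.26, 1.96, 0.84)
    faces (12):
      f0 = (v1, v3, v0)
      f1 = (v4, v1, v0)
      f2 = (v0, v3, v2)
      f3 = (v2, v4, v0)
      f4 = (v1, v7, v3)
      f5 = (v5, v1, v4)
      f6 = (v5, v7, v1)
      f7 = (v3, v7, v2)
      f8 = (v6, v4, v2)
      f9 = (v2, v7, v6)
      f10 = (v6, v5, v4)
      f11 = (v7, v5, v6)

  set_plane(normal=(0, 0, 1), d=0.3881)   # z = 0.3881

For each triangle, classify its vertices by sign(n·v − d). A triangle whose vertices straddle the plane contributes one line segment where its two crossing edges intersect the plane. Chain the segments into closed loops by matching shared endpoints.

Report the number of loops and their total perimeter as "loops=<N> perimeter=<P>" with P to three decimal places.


Straddling triangles (8 of 12):
  (v1,v3,v0) [++-] → (-1.26, 0.905567, 0.3881)–(-1.26, -1.96, 0.3881)  len=2.8656
  (v4,v1,v0) [-+-] → (-0.58215, -1.96, 0.3881)–(-1.26, -1.96, 0.3881)  len=0.6778
  (v0,v3,v2) [-+-] → (-1.26, 0.905567, 0.3881)–(-1.26, 1.96, 0.3881)  len=1.0544
  (v5,v1,v4) [++-] → (-0.58215, -1.96, 0.3881)–(1.26, -1.96, 0.3881)  len=1.8421
  (v3,v7,v2) [++-] → (0.58215, 1.96, 0.3881)–(-1.26, 1.96, 0.3881)  len=1.8421
  (v2,v7,v6) [-+-] → (0.58215, 1.96, 0.3881)–(1.26, 1.96, 0.3881)  len=0.6778
  (v6,v5,v4) [-+-] → (1.26, -0.905567, 0.3881)–(1.26, -1.96, 0.3881)  len=1.0544
  (v7,v5,v6) [++-] → (1.26, -0.905567, 0.3881)–(1.26, 1.96, 0.3881)  len=2.8656

Chained into 1 loop(s):
  loop 1: 8 segments, perimeter = 12.8800
Total perimeter = 12.880

loops=1 perimeter=12.880


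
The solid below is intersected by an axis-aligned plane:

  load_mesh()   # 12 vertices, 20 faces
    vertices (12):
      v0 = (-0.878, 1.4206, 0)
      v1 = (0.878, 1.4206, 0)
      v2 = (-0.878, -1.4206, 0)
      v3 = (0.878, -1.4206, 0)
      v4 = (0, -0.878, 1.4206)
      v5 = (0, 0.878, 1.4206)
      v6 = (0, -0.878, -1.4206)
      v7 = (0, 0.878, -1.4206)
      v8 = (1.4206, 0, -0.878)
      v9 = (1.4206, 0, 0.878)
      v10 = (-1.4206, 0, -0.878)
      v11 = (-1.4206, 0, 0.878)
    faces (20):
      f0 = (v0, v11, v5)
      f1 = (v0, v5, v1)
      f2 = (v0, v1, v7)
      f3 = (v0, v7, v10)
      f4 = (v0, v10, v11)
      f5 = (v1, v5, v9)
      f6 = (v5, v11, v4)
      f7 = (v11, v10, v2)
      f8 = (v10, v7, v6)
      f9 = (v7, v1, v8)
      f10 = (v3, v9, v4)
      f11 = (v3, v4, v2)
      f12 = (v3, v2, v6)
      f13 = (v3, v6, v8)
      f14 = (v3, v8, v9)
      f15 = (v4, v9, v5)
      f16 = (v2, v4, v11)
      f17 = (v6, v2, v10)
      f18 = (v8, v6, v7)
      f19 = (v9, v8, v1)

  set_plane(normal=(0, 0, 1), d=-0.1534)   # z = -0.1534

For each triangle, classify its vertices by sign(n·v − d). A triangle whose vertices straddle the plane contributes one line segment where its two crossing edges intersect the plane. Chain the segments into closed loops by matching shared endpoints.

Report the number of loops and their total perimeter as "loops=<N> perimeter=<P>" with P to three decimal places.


Straddling triangles (10 of 20):
  (v0,v1,v7) [++-] → (0.783191, 1.36201, -0.1534)–(-0.783191, 1.36201, -0.1534)  len=1.5664
  (v0,v7,v10) [+--] → (-0.783191, 1.36201, -0.1534)–(-0.972801, 1.1724, -0.1534)  len=0.2681
  (v0,v10,v11) [+-+] → (-0.972801, 1.1724, -0.1534)–(-1.4206, 0, -0.1534)  len=1.2550
  (v11,v10,v2) [+-+] → (-1.4206, 0, -0.1534)–(-0.972801, -1.1724, -0.1534)  len=1.2550
  (v7,v1,v8) [-+-] → (0.783191, 1.36201, -0.1534)–(0.972801, 1.1724, -0.1534)  len=0.2681
  (v3,v2,v6) [++-] → (-0.783191, -1.36201, -0.1534)–(0.783191, -1.36201, -0.1534)  len=1.5664
  (v3,v6,v8) [+--] → (0.783191, -1.36201, -0.1534)–(0.972801, -1.1724, -0.1534)  len=0.2681
  (v3,v8,v9) [+-+] → (0.972801, -1.1724, -0.1534)–(1.4206, 0, -0.1534)  len=1.2550
  (v6,v2,v10) [-+-] → (-0.783191, -1.36201, -0.1534)–(-0.972801, -1.1724, -0.1534)  len=0.2681
  (v9,v8,v1) [+-+] → (1.4206, 0, -0.1534)–(0.972801, 1.1724, -0.1534)  len=1.2550

Chained into 1 loop(s):
  loop 1: 10 segments, perimeter = 9.2254
Total perimeter = 9.225

loops=1 perimeter=9.225


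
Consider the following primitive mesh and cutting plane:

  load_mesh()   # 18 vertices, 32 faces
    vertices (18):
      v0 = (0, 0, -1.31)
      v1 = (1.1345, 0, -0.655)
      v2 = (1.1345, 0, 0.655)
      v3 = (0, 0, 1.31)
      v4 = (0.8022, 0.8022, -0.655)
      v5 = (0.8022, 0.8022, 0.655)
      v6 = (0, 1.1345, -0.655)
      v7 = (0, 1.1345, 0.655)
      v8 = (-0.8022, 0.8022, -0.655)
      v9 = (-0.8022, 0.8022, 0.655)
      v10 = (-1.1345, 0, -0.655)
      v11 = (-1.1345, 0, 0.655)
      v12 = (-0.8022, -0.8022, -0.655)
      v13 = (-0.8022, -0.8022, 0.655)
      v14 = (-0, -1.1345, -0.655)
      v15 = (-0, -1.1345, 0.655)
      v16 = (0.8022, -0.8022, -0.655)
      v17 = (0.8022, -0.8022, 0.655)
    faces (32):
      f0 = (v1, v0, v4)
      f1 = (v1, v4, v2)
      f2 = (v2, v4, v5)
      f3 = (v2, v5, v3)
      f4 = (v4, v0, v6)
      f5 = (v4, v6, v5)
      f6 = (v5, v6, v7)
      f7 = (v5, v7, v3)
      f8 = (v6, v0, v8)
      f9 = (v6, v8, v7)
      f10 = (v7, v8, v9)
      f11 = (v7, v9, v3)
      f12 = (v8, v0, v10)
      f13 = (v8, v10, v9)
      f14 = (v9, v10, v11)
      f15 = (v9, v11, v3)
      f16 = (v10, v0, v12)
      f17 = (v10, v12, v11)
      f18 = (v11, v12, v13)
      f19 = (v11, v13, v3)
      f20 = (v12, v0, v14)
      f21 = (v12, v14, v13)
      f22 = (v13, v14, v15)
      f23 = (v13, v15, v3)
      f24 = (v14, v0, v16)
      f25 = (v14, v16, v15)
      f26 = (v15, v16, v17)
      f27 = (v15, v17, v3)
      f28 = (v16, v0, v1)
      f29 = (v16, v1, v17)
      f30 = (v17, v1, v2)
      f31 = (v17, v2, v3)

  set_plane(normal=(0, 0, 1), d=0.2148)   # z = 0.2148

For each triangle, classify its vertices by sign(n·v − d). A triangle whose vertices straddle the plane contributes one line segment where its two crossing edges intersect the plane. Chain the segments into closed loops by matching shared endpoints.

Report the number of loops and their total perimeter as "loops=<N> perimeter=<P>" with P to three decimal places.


loops=1 perimeter=6.946

Straddling triangles (16 of 32):
  (v1,v4,v2) [--+] → (1.02284, 0.269564, 0.2148)–(1.1345, 0, 0.2148)  len=0.2918
  (v2,v4,v5) [+-+] → (1.02284, 0.269564, 0.2148)–(0.8022, 0.8022, 0.2148)  len=0.5765
  (v4,v6,v5) [--+] → (0.532636, 0.913863, 0.2148)–(0.8022, 0.8022, 0.2148)  len=0.2918
  (v5,v6,v7) [+-+] → (0.532636, 0.913863, 0.2148)–(0, 1.1345, 0.2148)  len=0.5765
  (v6,v8,v7) [--+] → (-0.269564, 1.02284, 0.2148)–(0, 1.1345, 0.2148)  len=0.2918
  (v7,v8,v9) [+-+] → (-0.269564, 1.02284, 0.2148)–(-0.8022, 0.8022, 0.2148)  len=0.5765
  (v8,v10,v9) [--+] → (-0.913863, 0.532636, 0.2148)–(-0.8022, 0.8022, 0.2148)  len=0.2918
  (v9,v10,v11) [+-+] → (-0.913863, 0.532636, 0.2148)–(-1.1345, 0, 0.2148)  len=0.5765
  (v10,v12,v11) [--+] → (-1.02284, -0.269564, 0.2148)–(-1.1345, 0, 0.2148)  len=0.2918
  (v11,v12,v13) [+-+] → (-1.02284, -0.269564, 0.2148)–(-0.8022, -0.8022, 0.2148)  len=0.5765
  (v12,v14,v13) [--+] → (-0.532636, -0.913863, 0.2148)–(-0.8022, -0.8022, 0.2148)  len=0.2918
  (v13,v14,v15) [+-+] → (-0.532636, -0.913863, 0.2148)–(0, -1.1345, 0.2148)  len=0.5765
  (v14,v16,v15) [--+] → (0.269564, -1.02284, 0.2148)–(0, -1.1345, 0.2148)  len=0.2918
  (v15,v16,v17) [+-+] → (0.269564, -1.02284, 0.2148)–(0.8022, -0.8022, 0.2148)  len=0.5765
  (v16,v1,v17) [--+] → (0.913863, -0.532636, 0.2148)–(0.8022, -0.8022, 0.2148)  len=0.2918
  (v17,v1,v2) [+-+] → (0.913863, -0.532636, 0.2148)–(1.1345, 0, 0.2148)  len=0.5765

Chained into 1 loop(s):
  loop 1: 16 segments, perimeter = 6.9464
Total perimeter = 6.946


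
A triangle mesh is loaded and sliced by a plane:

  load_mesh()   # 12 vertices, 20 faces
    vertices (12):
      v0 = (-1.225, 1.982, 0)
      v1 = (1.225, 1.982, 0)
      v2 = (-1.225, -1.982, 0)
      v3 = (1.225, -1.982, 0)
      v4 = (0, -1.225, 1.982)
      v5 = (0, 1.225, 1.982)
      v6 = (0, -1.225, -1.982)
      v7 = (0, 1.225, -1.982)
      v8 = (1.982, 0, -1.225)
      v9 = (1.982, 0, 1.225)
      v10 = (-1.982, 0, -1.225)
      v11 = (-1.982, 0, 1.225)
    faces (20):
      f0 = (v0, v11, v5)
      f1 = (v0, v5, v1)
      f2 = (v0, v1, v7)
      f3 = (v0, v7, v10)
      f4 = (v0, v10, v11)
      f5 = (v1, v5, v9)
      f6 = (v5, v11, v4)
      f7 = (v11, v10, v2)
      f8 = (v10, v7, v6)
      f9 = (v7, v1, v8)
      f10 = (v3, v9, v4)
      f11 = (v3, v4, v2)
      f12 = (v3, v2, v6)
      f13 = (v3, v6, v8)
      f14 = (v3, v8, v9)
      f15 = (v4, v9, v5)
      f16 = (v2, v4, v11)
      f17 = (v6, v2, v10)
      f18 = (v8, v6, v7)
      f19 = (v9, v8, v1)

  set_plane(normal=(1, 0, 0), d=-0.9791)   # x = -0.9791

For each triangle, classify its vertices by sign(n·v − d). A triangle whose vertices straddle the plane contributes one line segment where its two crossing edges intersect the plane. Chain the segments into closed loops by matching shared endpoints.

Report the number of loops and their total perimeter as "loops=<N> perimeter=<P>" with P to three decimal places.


loops=1 perimeter=11.029

Straddling triangles (10 of 20):
  (v0,v11,v5) [--+] → (-0.9791, 0.619855, 1.60805)–(-0.9791, 1.83004, 0.397856)  len=1.7115
  (v0,v5,v1) [-++] → (-0.9791, 1.83004, 0.397856)–(-0.9791, 1.982, 0)  len=0.4259
  (v0,v1,v7) [-++] → (-0.9791, 1.982, 0)–(-0.9791, 1.83004, -0.397856)  len=0.4259
  (v0,v7,v10) [-+-] → (-0.9791, 1.83004, -0.397856)–(-0.9791, 0.619855, -1.60805)  len=1.7115
  (v5,v11,v4) [+-+] → (-0.9791, 0.619855, 1.60805)–(-0.9791, -0.619855, 1.60805)  len=1.2397
  (v10,v7,v6) [-++] → (-0.9791, 0.619855, -1.60805)–(-0.9791, -0.619855, -1.60805)  len=1.2397
  (v3,v4,v2) [++-] → (-0.9791, -1.83004, 0.397856)–(-0.9791, -1.982, 0)  len=0.4259
  (v3,v2,v6) [+-+] → (-0.9791, -1.982, 0)–(-0.9791, -1.83004, -0.397856)  len=0.4259
  (v2,v4,v11) [-+-] → (-0.9791, -1.83004, 0.397856)–(-0.9791, -0.619855, 1.60805)  len=1.7115
  (v6,v2,v10) [+--] → (-0.9791, -1.83004, -0.397856)–(-0.9791, -0.619855, -1.60805)  len=1.7115

Chained into 1 loop(s):
  loop 1: 10 segments, perimeter = 11.0288
Total perimeter = 11.029


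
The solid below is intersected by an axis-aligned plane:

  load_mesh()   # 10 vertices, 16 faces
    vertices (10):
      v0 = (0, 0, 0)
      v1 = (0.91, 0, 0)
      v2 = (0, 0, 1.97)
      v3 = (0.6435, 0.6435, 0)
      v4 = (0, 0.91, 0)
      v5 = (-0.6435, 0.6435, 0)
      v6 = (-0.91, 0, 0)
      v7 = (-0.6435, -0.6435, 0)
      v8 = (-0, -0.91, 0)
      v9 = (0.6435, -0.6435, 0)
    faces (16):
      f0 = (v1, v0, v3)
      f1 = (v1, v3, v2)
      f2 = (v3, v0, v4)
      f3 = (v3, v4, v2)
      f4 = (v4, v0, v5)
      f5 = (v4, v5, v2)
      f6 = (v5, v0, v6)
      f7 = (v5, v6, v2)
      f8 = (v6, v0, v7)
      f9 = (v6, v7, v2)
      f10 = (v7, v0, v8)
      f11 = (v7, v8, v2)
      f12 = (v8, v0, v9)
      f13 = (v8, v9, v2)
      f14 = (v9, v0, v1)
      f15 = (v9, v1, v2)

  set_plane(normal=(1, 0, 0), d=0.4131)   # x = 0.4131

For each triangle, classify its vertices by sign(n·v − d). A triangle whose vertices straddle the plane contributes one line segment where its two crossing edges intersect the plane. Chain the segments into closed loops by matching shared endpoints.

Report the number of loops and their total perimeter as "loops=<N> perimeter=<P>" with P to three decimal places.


Straddling triangles (8 of 16):
  (v1,v0,v3) [+-+] → (0.4131, 0, 0)–(0.4131, 0.4131, 0)  len=0.4131
  (v1,v3,v2) [++-] → (0.4131, 0.4131, 0.705343)–(0.4131, 0, 1.07571)  len=0.5548
  (v3,v0,v4) [+--] → (0.4131, 0.4131, 0)–(0.4131, 0.738918, 0)  len=0.3258
  (v3,v4,v2) [+--] → (0.4131, 0.738918, 0)–(0.4131, 0.4131, 0.705343)  len=0.7770
  (v8,v0,v9) [--+] → (0.4131, -0.4131, 0)–(0.4131, -0.738918, 0)  len=0.3258
  (v8,v9,v2) [-+-] → (0.4131, -0.738918, 0)–(0.4131, -0.4131, 0.705343)  len=0.7770
  (v9,v0,v1) [+-+] → (0.4131, -0.4131, 0)–(0.4131, 0, 0)  len=0.4131
  (v9,v1,v2) [++-] → (0.4131, 0, 1.07571)–(0.4131, -0.4131, 0.705343)  len=0.5548

Chained into 1 loop(s):
  loop 1: 8 segments, perimeter = 4.1414
Total perimeter = 4.141

loops=1 perimeter=4.141


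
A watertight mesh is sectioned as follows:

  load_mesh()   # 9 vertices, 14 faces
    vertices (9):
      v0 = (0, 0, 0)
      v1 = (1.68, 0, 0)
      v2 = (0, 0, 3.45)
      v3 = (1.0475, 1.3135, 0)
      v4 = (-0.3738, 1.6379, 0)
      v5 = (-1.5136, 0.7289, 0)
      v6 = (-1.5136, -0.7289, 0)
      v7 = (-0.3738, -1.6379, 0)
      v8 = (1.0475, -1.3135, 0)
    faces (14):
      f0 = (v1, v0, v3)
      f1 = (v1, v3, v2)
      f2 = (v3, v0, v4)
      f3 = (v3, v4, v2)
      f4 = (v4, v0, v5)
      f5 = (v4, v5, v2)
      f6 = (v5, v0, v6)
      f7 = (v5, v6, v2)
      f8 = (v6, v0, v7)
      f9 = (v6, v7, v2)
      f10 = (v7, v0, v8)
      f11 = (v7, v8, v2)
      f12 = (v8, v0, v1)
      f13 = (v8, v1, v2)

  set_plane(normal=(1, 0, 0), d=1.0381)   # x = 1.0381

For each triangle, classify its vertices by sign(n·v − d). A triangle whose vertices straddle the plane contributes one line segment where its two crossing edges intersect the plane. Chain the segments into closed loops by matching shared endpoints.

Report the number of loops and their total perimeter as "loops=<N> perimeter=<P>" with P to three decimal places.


Straddling triangles (8 of 14):
  (v1,v0,v3) [+-+] → (1.0381, 0, 0)–(1.0381, 1.30171, 0)  len=1.3017
  (v1,v3,v2) [++-] → (1.0381, 1.30171, 0.0309594)–(1.0381, 0, 1.31819)  len=1.8307
  (v3,v0,v4) [+--] → (1.0381, 1.30171, 0)–(1.0381, 1.31565, 0)  len=0.0139
  (v3,v4,v2) [+--] → (1.0381, 1.31565, 0)–(1.0381, 1.30171, 0.0309594)  len=0.0339
  (v7,v0,v8) [--+] → (1.0381, -1.30171, 0)–(1.0381, -1.31565, 0)  len=0.0139
  (v7,v8,v2) [-+-] → (1.0381, -1.31565, 0)–(1.0381, -1.30171, 0.0309594)  len=0.0339
  (v8,v0,v1) [+-+] → (1.0381, -1.30171, 0)–(1.0381, 0, 0)  len=1.3017
  (v8,v1,v2) [++-] → (1.0381, 0, 1.31819)–(1.0381, -1.30171, 0.0309594)  len=1.8307

Chained into 1 loop(s):
  loop 1: 8 segments, perimeter = 6.3606
Total perimeter = 6.361

loops=1 perimeter=6.361


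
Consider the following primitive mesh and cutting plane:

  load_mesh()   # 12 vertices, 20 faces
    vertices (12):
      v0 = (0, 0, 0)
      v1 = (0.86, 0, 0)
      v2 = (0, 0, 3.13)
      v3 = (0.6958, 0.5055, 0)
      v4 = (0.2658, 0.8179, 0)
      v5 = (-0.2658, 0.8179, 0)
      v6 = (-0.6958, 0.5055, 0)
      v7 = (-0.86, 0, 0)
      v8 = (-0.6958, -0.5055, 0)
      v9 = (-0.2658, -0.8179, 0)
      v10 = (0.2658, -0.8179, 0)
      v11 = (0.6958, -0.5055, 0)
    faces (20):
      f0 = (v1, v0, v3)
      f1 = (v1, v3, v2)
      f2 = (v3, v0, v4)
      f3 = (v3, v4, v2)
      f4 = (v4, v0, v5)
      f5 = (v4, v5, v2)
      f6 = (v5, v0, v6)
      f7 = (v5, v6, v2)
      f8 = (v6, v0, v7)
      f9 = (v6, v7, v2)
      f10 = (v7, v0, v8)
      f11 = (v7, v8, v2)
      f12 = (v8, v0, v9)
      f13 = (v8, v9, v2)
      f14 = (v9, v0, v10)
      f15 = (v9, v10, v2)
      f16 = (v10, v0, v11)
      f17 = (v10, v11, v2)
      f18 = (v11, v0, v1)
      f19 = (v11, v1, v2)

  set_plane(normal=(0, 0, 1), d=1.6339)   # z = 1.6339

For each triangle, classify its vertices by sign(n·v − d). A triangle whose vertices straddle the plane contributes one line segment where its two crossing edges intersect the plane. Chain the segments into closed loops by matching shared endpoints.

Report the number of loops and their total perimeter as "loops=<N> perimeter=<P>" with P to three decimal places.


Straddling triangles (10 of 20):
  (v1,v3,v2) [--+] → (0.332584, 0.241623, 1.6339)–(0.411069, 0, 1.6339)  len=0.2541
  (v3,v4,v2) [--+] → (0.127049, 0.390946, 1.6339)–(0.332584, 0.241623, 1.6339)  len=0.2541
  (v4,v5,v2) [--+] → (-0.127049, 0.390946, 1.6339)–(0.127049, 0.390946, 1.6339)  len=0.2541
  (v5,v6,v2) [--+] → (-0.332584, 0.241623, 1.6339)–(-0.127049, 0.390946, 1.6339)  len=0.2541
  (v6,v7,v2) [--+] → (-0.411069, 0, 1.6339)–(-0.332584, 0.241623, 1.6339)  len=0.2541
  (v7,v8,v2) [--+] → (-0.332584, -0.241623, 1.6339)–(-0.411069, 0, 1.6339)  len=0.2541
  (v8,v9,v2) [--+] → (-0.127049, -0.390946, 1.6339)–(-0.332584, -0.241623, 1.6339)  len=0.2541
  (v9,v10,v2) [--+] → (0.127049, -0.390946, 1.6339)–(-0.127049, -0.390946, 1.6339)  len=0.2541
  (v10,v11,v2) [--+] → (0.332584, -0.241623, 1.6339)–(0.127049, -0.390946, 1.6339)  len=0.2541
  (v11,v1,v2) [--+] → (0.411069, 0, 1.6339)–(0.332584, -0.241623, 1.6339)  len=0.2541

Chained into 1 loop(s):
  loop 1: 10 segments, perimeter = 2.5406
Total perimeter = 2.541

loops=1 perimeter=2.541


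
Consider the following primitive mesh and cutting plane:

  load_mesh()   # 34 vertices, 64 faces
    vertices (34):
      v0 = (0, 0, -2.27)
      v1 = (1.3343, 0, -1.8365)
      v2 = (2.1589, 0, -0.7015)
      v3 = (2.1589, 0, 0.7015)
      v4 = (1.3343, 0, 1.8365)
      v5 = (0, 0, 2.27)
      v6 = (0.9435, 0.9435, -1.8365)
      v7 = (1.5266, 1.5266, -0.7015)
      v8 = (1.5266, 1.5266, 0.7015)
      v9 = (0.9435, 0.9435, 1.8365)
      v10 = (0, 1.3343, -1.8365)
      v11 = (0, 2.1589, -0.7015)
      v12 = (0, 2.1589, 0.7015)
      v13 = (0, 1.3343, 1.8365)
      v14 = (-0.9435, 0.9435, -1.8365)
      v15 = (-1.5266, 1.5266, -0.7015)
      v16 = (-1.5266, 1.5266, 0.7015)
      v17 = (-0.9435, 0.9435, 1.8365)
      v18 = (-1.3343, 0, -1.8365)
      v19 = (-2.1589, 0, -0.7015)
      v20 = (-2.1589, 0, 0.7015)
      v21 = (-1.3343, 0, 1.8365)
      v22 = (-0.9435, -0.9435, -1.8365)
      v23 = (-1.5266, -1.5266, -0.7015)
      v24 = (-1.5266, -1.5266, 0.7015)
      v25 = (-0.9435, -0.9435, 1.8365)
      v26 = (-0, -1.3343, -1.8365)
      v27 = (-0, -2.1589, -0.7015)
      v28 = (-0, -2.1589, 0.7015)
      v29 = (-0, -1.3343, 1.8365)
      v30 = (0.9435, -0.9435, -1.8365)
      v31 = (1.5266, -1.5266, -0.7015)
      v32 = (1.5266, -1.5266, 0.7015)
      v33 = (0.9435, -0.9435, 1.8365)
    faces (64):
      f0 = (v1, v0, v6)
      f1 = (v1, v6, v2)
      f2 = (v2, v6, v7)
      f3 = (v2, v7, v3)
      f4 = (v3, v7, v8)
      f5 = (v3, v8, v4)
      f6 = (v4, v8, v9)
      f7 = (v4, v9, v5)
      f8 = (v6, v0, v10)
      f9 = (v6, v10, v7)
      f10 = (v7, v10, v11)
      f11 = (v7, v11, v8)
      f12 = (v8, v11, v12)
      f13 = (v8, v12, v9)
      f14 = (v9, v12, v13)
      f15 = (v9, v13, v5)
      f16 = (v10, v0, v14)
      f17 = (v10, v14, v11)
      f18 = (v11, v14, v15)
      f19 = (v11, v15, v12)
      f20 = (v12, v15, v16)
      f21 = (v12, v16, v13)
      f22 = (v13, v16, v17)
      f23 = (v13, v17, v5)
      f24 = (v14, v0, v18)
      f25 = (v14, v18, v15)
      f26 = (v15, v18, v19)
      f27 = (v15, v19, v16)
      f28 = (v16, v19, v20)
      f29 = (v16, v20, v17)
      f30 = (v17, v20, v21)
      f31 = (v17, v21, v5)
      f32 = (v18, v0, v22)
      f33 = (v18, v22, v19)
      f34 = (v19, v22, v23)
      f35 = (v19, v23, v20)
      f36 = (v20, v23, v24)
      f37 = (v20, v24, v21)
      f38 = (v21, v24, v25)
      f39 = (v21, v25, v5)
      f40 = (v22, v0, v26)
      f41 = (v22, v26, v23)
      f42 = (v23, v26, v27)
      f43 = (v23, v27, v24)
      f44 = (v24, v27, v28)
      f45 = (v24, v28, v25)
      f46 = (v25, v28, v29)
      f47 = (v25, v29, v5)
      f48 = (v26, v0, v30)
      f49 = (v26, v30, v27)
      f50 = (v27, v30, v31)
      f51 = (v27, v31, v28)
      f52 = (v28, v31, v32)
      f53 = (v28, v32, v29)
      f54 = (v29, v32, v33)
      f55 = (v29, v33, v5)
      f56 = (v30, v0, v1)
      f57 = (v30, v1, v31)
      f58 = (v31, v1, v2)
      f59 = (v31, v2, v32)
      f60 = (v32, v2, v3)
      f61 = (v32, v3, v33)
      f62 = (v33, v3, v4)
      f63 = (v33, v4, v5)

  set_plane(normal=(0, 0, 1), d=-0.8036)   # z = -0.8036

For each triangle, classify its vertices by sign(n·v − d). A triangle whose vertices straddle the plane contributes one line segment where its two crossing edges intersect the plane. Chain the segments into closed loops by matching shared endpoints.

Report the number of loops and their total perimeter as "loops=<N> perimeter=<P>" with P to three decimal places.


Straddling triangles (16 of 64):
  (v1,v6,v2) [--+] → (2.04957, 0.0848734, -0.8036)–(2.08472, 0, -0.8036)  len=0.0919
  (v2,v6,v7) [+-+] → (2.04957, 0.0848734, -0.8036)–(1.47415, 1.47415, -0.8036)  len=1.5037
  (v6,v10,v7) [--+] → (1.38927, 1.5093, -0.8036)–(1.47415, 1.47415, -0.8036)  len=0.0919
  (v7,v10,v11) [+-+] → (1.38927, 1.5093, -0.8036)–(0, 2.08472, -0.8036)  len=1.5037
  (v10,v14,v11) [--+] → (-0.0848734, 2.04957, -0.8036)–(0, 2.08472, -0.8036)  len=0.0919
  (v11,v14,v15) [+-+] → (-0.0848734, 2.04957, -0.8036)–(-1.47415, 1.47415, -0.8036)  len=1.5037
  (v14,v18,v15) [--+] → (-1.5093, 1.38927, -0.8036)–(-1.47415, 1.47415, -0.8036)  len=0.0919
  (v15,v18,v19) [+-+] → (-1.5093, 1.38927, -0.8036)–(-2.08472, 0, -0.8036)  len=1.5037
  (v18,v22,v19) [--+] → (-2.04957, -0.0848734, -0.8036)–(-2.08472, 0, -0.8036)  len=0.0919
  (v19,v22,v23) [+-+] → (-2.04957, -0.0848734, -0.8036)–(-1.47415, -1.47415, -0.8036)  len=1.5037
  (v22,v26,v23) [--+] → (-1.38927, -1.5093, -0.8036)–(-1.47415, -1.47415, -0.8036)  len=0.0919
  (v23,v26,v27) [+-+] → (-1.38927, -1.5093, -0.8036)–(0, -2.08472, -0.8036)  len=1.5037
  (v26,v30,v27) [--+] → (0.0848734, -2.04957, -0.8036)–(0, -2.08472, -0.8036)  len=0.0919
  (v27,v30,v31) [+-+] → (0.0848734, -2.04957, -0.8036)–(1.47415, -1.47415, -0.8036)  len=1.5037
  (v30,v1,v31) [--+] → (1.5093, -1.38927, -0.8036)–(1.47415, -1.47415, -0.8036)  len=0.0919
  (v31,v1,v2) [+-+] → (1.5093, -1.38927, -0.8036)–(2.08472, 0, -0.8036)  len=1.5037

Chained into 1 loop(s):
  loop 1: 16 segments, perimeter = 12.7647
Total perimeter = 12.765

loops=1 perimeter=12.765


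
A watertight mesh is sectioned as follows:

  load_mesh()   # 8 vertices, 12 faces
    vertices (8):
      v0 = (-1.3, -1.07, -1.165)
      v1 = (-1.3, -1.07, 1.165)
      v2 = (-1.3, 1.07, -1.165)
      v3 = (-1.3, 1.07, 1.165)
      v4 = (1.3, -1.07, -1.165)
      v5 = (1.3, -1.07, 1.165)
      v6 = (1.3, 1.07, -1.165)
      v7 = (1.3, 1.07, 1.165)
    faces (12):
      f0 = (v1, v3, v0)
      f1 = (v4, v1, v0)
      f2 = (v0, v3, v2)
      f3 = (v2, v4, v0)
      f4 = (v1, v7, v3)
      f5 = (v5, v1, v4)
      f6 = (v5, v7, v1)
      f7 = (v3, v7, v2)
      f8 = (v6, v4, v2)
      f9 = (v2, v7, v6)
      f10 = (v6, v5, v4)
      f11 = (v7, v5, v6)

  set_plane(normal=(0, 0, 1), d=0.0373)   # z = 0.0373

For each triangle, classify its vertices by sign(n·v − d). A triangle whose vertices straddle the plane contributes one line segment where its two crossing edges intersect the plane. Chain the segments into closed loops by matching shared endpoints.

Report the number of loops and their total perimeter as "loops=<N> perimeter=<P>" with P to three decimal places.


Straddling triangles (8 of 12):
  (v1,v3,v0) [++-] → (-1.3, 0.0342584, 0.0373)–(-1.3, -1.07, 0.0373)  len=1.1043
  (v4,v1,v0) [-+-] → (-0.0416223, -1.07, 0.0373)–(-1.3, -1.07, 0.0373)  len=1.2584
  (v0,v3,v2) [-+-] → (-1.3, 0.0342584, 0.0373)–(-1.3, 1.07, 0.0373)  len=1.0357
  (v5,v1,v4) [++-] → (-0.0416223, -1.07, 0.0373)–(1.3, -1.07, 0.0373)  len=1.3416
  (v3,v7,v2) [++-] → (0.0416223, 1.07, 0.0373)–(-1.3, 1.07, 0.0373)  len=1.3416
  (v2,v7,v6) [-+-] → (0.0416223, 1.07, 0.0373)–(1.3, 1.07, 0.0373)  len=1.2584
  (v6,v5,v4) [-+-] → (1.3, -0.0342584, 0.0373)–(1.3, -1.07, 0.0373)  len=1.0357
  (v7,v5,v6) [++-] → (1.3, -0.0342584, 0.0373)–(1.3, 1.07, 0.0373)  len=1.1043

Chained into 1 loop(s):
  loop 1: 8 segments, perimeter = 9.4800
Total perimeter = 9.480

loops=1 perimeter=9.480


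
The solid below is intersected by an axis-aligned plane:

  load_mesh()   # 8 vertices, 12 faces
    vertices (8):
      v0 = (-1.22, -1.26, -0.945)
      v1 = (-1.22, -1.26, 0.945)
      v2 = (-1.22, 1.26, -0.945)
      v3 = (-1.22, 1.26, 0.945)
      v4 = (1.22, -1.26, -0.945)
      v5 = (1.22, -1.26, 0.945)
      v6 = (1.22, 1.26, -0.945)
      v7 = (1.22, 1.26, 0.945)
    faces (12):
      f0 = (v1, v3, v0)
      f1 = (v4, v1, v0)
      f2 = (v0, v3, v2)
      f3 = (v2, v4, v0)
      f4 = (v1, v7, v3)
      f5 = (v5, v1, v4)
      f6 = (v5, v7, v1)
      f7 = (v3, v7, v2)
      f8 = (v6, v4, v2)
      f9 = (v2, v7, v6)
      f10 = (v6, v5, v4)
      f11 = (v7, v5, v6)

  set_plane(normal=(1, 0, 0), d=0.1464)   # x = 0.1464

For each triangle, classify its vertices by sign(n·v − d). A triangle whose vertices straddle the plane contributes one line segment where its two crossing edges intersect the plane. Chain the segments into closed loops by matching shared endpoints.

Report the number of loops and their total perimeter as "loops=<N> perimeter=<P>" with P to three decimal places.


loops=1 perimeter=8.820

Straddling triangles (8 of 12):
  (v4,v1,v0) [+--] → (0.1464, -1.26, -0.1134)–(0.1464, -1.26, -0.945)  len=0.8316
  (v2,v4,v0) [-+-] → (0.1464, -0.1512, -0.945)–(0.1464, -1.26, -0.945)  len=1.1088
  (v1,v7,v3) [-+-] → (0.1464, 0.1512, 0.945)–(0.1464, 1.26, 0.945)  len=1.1088
  (v5,v1,v4) [+-+] → (0.1464, -1.26, 0.945)–(0.1464, -1.26, -0.1134)  len=1.0584
  (v5,v7,v1) [++-] → (0.1464, 0.1512, 0.945)–(0.1464, -1.26, 0.945)  len=1.4112
  (v3,v7,v2) [-+-] → (0.1464, 1.26, 0.945)–(0.1464, 1.26, 0.1134)  len=0.8316
  (v6,v4,v2) [++-] → (0.1464, -0.1512, -0.945)–(0.1464, 1.26, -0.945)  len=1.4112
  (v2,v7,v6) [-++] → (0.1464, 1.26, 0.1134)–(0.1464, 1.26, -0.945)  len=1.0584

Chained into 1 loop(s):
  loop 1: 8 segments, perimeter = 8.8200
Total perimeter = 8.820


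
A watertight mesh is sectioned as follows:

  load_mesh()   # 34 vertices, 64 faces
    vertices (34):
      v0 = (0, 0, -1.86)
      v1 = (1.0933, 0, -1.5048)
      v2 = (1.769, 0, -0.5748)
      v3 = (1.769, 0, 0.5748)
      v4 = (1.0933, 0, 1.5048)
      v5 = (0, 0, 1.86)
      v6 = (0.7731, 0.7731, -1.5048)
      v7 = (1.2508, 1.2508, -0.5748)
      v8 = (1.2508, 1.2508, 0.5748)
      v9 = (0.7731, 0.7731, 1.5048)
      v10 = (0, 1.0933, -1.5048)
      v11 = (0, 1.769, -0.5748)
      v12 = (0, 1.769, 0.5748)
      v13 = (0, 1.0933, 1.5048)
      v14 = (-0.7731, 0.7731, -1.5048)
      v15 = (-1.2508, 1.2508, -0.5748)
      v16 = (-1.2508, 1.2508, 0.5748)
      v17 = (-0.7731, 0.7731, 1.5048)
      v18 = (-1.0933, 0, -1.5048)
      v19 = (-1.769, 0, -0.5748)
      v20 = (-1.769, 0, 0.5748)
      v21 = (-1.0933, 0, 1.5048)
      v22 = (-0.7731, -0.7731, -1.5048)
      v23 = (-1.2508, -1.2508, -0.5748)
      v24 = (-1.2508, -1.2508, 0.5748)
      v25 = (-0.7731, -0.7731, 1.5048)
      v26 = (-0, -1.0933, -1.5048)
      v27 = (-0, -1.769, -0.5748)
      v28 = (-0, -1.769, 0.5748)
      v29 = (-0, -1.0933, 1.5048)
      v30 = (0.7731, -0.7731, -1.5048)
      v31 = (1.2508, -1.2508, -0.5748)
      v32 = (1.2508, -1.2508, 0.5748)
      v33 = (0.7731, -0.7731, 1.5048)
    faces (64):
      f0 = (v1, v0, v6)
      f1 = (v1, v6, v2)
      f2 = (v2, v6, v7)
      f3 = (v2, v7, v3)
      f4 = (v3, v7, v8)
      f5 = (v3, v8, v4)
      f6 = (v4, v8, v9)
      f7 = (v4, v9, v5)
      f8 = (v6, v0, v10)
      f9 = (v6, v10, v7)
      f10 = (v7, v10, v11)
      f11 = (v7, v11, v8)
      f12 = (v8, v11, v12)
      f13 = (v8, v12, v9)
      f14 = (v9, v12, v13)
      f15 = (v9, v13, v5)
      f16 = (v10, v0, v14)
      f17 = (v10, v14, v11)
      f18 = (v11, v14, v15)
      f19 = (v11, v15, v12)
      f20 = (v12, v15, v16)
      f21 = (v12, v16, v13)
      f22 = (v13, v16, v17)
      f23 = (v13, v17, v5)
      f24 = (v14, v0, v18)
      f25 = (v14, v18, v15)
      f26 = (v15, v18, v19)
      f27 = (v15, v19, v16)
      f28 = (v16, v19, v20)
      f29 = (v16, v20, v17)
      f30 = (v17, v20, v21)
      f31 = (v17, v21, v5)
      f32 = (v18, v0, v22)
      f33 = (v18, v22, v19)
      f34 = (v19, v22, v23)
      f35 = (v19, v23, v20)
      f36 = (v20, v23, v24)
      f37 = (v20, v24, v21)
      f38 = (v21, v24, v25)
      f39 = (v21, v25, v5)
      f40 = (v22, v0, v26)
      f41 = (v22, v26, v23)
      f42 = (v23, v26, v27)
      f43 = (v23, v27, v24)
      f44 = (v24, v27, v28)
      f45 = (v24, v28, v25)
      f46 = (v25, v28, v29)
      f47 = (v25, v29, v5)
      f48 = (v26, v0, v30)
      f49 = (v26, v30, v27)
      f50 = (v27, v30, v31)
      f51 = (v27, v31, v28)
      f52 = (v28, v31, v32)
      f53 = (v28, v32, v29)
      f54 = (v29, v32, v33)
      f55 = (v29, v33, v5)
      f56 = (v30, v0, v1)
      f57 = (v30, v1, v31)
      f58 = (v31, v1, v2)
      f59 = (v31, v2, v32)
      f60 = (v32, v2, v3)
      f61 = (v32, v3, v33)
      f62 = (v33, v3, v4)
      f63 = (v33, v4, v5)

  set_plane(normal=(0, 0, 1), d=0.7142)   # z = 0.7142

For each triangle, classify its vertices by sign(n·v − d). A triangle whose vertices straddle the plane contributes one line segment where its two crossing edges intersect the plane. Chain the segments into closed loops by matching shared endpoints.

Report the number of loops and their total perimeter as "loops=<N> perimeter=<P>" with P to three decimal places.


Straddling triangles (16 of 64):
  (v3,v8,v4) [--+] → (1.22719, 1.06331, 0.7142)–(1.66772, 0, 0.7142)  len=1.1510
  (v4,v8,v9) [+-+] → (1.22719, 1.06331, 0.7142)–(1.1792, 1.1792, 0.7142)  len=0.1254
  (v8,v12,v9) [--+] → (0.115882, 1.61972, 0.7142)–(1.1792, 1.1792, 0.7142)  len=1.1510
  (v9,v12,v13) [+-+] → (0.115882, 1.61972, 0.7142)–(0, 1.66772, 0.7142)  len=0.1254
  (v12,v16,v13) [--+] → (-1.06331, 1.22719, 0.7142)–(0, 1.66772, 0.7142)  len=1.1510
  (v13,v16,v17) [+-+] → (-1.06331, 1.22719, 0.7142)–(-1.1792, 1.1792, 0.7142)  len=0.1254
  (v16,v20,v17) [--+] → (-1.61972, 0.115882, 0.7142)–(-1.1792, 1.1792, 0.7142)  len=1.1510
  (v17,v20,v21) [+-+] → (-1.61972, 0.115882, 0.7142)–(-1.66772, 0, 0.7142)  len=0.1254
  (v20,v24,v21) [--+] → (-1.22719, -1.06331, 0.7142)–(-1.66772, 0, 0.7142)  len=1.1510
  (v21,v24,v25) [+-+] → (-1.22719, -1.06331, 0.7142)–(-1.1792, -1.1792, 0.7142)  len=0.1254
  (v24,v28,v25) [--+] → (-0.115882, -1.61972, 0.7142)–(-1.1792, -1.1792, 0.7142)  len=1.1510
  (v25,v28,v29) [+-+] → (-0.115882, -1.61972, 0.7142)–(0, -1.66772, 0.7142)  len=0.1254
  (v28,v32,v29) [--+] → (1.06331, -1.22719, 0.7142)–(0, -1.66772, 0.7142)  len=1.1510
  (v29,v32,v33) [+-+] → (1.06331, -1.22719, 0.7142)–(1.1792, -1.1792, 0.7142)  len=0.1254
  (v32,v3,v33) [--+] → (1.61972, -0.115882, 0.7142)–(1.1792, -1.1792, 0.7142)  len=1.1510
  (v33,v3,v4) [+-+] → (1.61972, -0.115882, 0.7142)–(1.66772, 0, 0.7142)  len=0.1254

Chained into 1 loop(s):
  loop 1: 16 segments, perimeter = 10.2111
Total perimeter = 10.211

loops=1 perimeter=10.211
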